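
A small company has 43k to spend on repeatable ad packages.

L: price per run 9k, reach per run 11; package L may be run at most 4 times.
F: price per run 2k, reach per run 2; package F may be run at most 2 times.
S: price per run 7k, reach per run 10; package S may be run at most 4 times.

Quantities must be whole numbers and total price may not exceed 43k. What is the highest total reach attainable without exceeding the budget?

This is a bounded integer knapsack.
2×L, 2×F, and 3×S: price 43 ≤ 43, reach 2·11 + 2·2 + 3·10 = 56.
1×L, 2×F, and 4×S: price 41 ≤ 43, reach 1·11 + 2·2 + 4·10 = 55.
Best is 56.

56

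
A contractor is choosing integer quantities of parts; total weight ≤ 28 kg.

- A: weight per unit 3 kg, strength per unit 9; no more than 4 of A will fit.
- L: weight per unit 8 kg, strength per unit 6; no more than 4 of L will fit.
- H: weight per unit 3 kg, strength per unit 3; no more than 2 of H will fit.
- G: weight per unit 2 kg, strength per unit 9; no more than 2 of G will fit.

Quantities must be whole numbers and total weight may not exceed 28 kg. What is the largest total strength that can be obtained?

Take 4×A, 1×L, 1×H, and 2×G: weight 27 ≤ 28, strength 4·9 + 1·6 + 1·3 + 2·9 = 63.
G has the best ratio (9/2) and is taken to its limit of 2; remaining capacity is filled optimally with the others.

63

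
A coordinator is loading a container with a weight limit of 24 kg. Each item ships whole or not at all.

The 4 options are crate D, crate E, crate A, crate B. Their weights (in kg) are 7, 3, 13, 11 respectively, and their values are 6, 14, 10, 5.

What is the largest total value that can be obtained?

30

Allowing fractional choices, the relaxed optimum would be about 30.5, but items are indivisible.
crate E + crate A: weight 3 + 13 = 16 ≤ 24, value 14 + 10 = 24.
crate D + crate E + crate B: weight 7 + 3 + 11 = 21 ≤ 24, value 6 + 14 + 5 = 25.
crate D + crate E + crate A: weight 7 + 3 + 13 = 23 ≤ 24, value 6 + 14 + 10 = 30.
Best is crate D, crate E, and crate A with total value 30.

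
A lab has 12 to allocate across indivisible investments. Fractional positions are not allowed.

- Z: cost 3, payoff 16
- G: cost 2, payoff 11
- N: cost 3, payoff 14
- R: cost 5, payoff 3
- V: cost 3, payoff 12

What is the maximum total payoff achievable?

Treat it as a binary knapsack problem.
Allowing fractional choices, the relaxed optimum would be about 53.6, but investments are indivisible.
Z + N + V: cost 3 + 3 + 3 = 9 ≤ 12, payoff 16 + 14 + 12 = 42.
Z + G + N + V: cost 3 + 2 + 3 + 3 = 11 ≤ 12, payoff 16 + 11 + 14 + 12 = 53.
Best is Z, G, N, and V with total payoff 53.

53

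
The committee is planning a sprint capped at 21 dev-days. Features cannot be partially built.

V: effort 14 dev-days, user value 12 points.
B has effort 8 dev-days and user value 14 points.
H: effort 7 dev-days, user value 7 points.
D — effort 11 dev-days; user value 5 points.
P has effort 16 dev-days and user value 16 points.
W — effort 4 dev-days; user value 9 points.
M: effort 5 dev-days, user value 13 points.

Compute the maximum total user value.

36

This is a 0-1 knapsack instance.
B + W + M: effort 8 + 4 + 5 = 17 ≤ 21, user value 14 + 9 + 13 = 36.
B + H + W: effort 8 + 7 + 4 = 19 ≤ 21, user value 14 + 7 + 9 = 30.
B + H + M: effort 8 + 7 + 5 = 20 ≤ 21, user value 14 + 7 + 13 = 34.
Best is B, W, and M with total user value 36.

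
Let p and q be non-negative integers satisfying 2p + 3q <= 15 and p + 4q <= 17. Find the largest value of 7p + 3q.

(p,q)=(7,0) is feasible, giving 49.
(p,q)=(6,1) is feasible, giving 45.
(p,q)=(6,0) is feasible, giving 42.
Maximum is 49 at (p,q)=(7,0).

49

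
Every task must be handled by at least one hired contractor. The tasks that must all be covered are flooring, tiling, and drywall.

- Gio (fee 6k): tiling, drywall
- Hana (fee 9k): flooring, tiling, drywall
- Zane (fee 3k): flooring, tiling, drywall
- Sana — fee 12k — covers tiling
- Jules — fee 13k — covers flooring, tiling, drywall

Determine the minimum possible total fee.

3

Zane alone covers flooring, tiling, drywall — every task.
Total fee: 3.
No cover costs less than 3.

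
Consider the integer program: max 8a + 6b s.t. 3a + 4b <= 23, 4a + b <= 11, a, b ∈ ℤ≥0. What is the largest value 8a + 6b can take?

38

Relaxing integrality, the LP optimum is 40.15 at (a,b) = (1.62, 4.54), which is not an integer point.
(a,b)=(1,5): 3·1+4·5=23≤23, 4·1+1·5=9≤11, objective 38.
(a,b)=(2,3): 3·2+4·3=18≤23, 4·2+1·3=11≤11, objective 34.
(a,b)=(1,4): 3·1+4·4=19≤23, 4·1+1·4=8≤11, objective 32.
(a,b)=(0,5): 3·0+4·5=20≤23, 4·0+1·5=5≤11, objective 30.
No feasible integer point exceeds 38.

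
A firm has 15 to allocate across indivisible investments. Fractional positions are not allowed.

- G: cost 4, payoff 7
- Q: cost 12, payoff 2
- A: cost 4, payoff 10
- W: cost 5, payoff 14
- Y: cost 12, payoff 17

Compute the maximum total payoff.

31

Allowing fractional choices, the relaxed optimum would be about 33.8, but investments are indivisible.
A + W: cost 4 + 5 = 9 ≤ 15, payoff 10 + 14 = 24.
G + A + W: cost 4 + 4 + 5 = 13 ≤ 15, payoff 7 + 10 + 14 = 31.
Best is G, A, and W with total payoff 31.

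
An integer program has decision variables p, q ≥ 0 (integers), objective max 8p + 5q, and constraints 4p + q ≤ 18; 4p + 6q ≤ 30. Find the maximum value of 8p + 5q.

The continuous relaxation peaks at (3.9, 2.4) with value 43.20; rounding to a feasible lattice point costs some objective.
(p,q)=(4,2): 4·4+1·2=18≤18, 4·4+6·2=28≤30, objective 42.
(p,q)=(3,3): 4·3+1·3=15≤18, 4·3+6·3=30≤30, objective 39.
(p,q)=(4,1): 4·4+1·1=17≤18, 4·4+6·1=22≤30, objective 37.
The best lattice point is (4,2), giving 42.

42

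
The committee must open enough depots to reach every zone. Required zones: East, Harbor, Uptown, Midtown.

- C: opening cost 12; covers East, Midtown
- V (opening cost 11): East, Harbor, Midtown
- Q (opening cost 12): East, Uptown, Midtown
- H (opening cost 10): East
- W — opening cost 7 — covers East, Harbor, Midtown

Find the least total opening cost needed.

This is a weighted set-cover instance.
Choose Q and W: together they cover East, Harbor, Uptown, Midtown — every zone.
Total opening cost: 12 + 7 = 19.
No cover costs less than 19.

19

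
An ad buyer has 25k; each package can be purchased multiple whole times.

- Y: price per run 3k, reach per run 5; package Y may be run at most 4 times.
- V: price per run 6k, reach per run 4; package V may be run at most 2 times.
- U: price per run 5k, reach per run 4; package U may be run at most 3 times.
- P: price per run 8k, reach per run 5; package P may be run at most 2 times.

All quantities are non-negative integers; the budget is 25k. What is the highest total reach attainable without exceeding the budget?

Take 4×Y, 1×U, and 1×P: price 25 ≤ 25, reach 4·5 + 1·4 + 1·5 = 29.
Y has the best ratio (5/3) and is taken to its limit of 4; remaining capacity is filled optimally with the others.

29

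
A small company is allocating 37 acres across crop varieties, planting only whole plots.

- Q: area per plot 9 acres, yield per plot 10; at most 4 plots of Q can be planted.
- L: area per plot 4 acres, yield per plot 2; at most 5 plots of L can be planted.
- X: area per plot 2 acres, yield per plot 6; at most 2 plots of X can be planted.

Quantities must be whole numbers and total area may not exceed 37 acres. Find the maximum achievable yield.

44

This is a bounded integer knapsack.
X has the best ratio (6/2); taking only X gives at most 2×6 = 12 (stopped by the supply cap of 2).
Mixing does better — 3×Q, 1×L, and 2×X: area 35 ≤ 37, yield 3·10 + 1·2 + 2·6 = 44.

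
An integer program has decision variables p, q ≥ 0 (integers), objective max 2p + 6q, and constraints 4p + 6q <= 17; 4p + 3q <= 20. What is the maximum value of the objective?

14

Relaxing integrality, the LP optimum is 17.00 at (p,q) = (0, 2.83), which is not an integer point.
(p,q)=(1,2): 4·1+6·2=16≤17, 4·1+3·2=10≤20, objective 14.
(p,q)=(0,2): 4·0+6·2=12≤17, 4·0+3·2=6≤20, objective 12.
(p,q)=(2,1): 4·2+6·1=14≤17, 4·2+3·1=11≤20, objective 10.
(p,q)=(1,1): 4·1+6·1=10≤17, 4·1+3·1=7≤20, objective 8.
No feasible integer point exceeds 14.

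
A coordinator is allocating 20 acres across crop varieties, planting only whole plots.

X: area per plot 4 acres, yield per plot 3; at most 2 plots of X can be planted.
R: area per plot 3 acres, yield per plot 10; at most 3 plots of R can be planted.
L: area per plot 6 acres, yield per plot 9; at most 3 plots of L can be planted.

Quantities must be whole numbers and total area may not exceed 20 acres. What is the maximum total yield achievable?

42

This is a bounded integer knapsack.
1×X, 3×R, and 1×L: area 19 ≤ 20, yield 1·3 + 3·10 + 1·9 = 42.
3×R and 1×L: area 15 ≤ 20, yield 3·10 + 1·9 = 39.
Best is 42.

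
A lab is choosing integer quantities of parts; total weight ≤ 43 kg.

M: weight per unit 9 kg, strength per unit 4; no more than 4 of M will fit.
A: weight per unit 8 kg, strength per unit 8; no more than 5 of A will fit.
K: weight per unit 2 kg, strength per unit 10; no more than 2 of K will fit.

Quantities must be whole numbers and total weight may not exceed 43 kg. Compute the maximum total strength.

52

This is a bounded integer knapsack.
5×A and 1×K: weight 42 ≤ 43, strength 5·8 + 1·10 = 50.
4×A and 2×K: weight 36 ≤ 43, strength 4·8 + 2·10 = 52.
Best is 52.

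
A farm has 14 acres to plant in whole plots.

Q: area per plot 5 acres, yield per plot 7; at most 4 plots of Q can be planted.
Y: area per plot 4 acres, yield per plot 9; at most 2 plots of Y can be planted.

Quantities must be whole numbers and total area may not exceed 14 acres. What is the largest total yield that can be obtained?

Y has the best ratio (9/4); taking only Y gives at most 2×9 = 18 (stopped by the supply cap of 2).
Mixing does better — 1×Q and 2×Y: area 13 ≤ 14, yield 1·7 + 2·9 = 25.

25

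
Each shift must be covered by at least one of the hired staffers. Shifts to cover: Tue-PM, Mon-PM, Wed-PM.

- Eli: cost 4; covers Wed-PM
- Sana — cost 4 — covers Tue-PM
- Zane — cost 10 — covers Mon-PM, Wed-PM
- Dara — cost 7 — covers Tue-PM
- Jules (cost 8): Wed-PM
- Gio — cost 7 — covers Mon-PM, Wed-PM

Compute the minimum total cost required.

Choose Sana and Gio: together they cover Tue-PM, Mon-PM, Wed-PM — every shift.
Total cost: 4 + 7 = 11.

11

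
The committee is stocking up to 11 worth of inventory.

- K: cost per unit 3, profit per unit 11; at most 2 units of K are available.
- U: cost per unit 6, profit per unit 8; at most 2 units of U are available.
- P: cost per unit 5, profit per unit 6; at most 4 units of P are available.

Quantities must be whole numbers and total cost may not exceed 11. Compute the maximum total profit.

2×K: cost 6 ≤ 11, profit 2·11 = 22.
2×K and 1×P: cost 11 ≤ 11, profit 2·11 + 1·6 = 28.
Best is 28.

28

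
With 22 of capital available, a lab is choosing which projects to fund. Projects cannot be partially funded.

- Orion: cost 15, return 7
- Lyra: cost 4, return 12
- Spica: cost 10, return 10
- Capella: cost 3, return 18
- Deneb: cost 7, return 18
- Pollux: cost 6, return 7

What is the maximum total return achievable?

Allowing fractional choices, the relaxed optimum would be about 57.0, but projects are indivisible.
Lyra + Capella + Deneb + Pollux: cost 4 + 3 + 7 + 6 = 20 ≤ 22, return 12 + 18 + 18 + 7 = 55.
Lyra + Capella + Deneb: cost 4 + 3 + 7 = 14 ≤ 22, return 12 + 18 + 18 = 48.
Best is Lyra, Capella, Deneb, and Pollux with total return 55.

55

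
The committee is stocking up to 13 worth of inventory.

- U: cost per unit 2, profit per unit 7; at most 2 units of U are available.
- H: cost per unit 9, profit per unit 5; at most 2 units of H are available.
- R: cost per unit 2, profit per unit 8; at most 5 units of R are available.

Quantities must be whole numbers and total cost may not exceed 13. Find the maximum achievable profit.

47

R has the best ratio (8/2); taking only R gives at most 5×8 = 40 (stopped by the supply cap of 5).
Mixing does better — 1×U and 5×R: cost 12 ≤ 13, profit 1·7 + 5·8 = 47.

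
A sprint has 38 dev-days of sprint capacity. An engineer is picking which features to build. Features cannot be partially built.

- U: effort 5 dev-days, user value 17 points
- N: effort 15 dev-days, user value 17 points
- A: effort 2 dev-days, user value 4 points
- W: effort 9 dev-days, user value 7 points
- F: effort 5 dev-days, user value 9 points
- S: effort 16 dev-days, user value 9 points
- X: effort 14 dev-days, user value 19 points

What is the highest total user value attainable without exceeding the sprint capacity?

Take U, N, A, and X: effort 5 + 15 + 2 + 14 = 36 ≤ 38, user value 17 + 17 + 4 + 19 = 57.
No other feasible combination does better.

57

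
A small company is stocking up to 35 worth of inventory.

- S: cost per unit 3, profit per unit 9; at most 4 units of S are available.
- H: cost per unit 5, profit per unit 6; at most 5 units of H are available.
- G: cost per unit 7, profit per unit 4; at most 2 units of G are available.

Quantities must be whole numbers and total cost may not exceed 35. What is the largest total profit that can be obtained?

This is a bounded integer knapsack.
4×S, 3×H, and 1×G: cost 34 ≤ 35, profit 4·9 + 3·6 + 1·4 = 58.
4×S and 4×H: cost 32 ≤ 35, profit 4·9 + 4·6 = 60.
Best is 60.

60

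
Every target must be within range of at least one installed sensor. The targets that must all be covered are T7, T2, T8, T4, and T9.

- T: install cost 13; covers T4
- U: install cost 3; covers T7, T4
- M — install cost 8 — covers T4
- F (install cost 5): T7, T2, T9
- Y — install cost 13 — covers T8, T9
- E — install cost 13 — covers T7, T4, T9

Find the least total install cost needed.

This is an integer covering problem.
Choose U, F, and Y: together they cover T7, T2, T8, T4, T9 — every target.
Total install cost: 3 + 5 + 13 = 21.
No cover costs less than 21.

21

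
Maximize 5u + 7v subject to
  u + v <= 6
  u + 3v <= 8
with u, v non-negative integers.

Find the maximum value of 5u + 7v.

(u,v)=(5,1): 1·5+1·1=6≤6, 1·5+3·1=8≤8, objective 32.
(u,v)=(6,0): 1·6+1·0=6≤6, 1·6+3·0=6≤8, objective 30.
(u,v)=(4,1): 1·4+1·1=5≤6, 1·4+3·1=7≤8, objective 27.
No feasible integer point exceeds 32.

32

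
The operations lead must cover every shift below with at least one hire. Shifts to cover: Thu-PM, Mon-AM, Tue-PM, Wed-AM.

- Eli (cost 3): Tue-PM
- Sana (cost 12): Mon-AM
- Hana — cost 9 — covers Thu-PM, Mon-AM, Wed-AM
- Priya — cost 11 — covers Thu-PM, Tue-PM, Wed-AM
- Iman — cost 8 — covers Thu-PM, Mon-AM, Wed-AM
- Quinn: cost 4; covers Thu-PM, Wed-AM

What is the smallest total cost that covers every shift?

11

This is an integer covering problem.
The greedy cost-per-new-shift heuristic would pick Quinn, Eli, and Iman for 15, but a cheaper cover exists.
Choose Eli and Iman: together they cover Thu-PM, Mon-AM, Tue-PM, Wed-AM — every shift.
Total cost: 3 + 8 = 11.
No cover costs less than 11.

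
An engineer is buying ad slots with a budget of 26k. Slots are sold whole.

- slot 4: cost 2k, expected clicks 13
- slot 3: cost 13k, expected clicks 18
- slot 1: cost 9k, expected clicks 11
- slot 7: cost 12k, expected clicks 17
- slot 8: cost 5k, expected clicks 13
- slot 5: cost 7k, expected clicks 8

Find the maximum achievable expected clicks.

51

Take slot 4, slot 7, slot 8, and slot 5: cost 2 + 12 + 5 + 7 = 26 ≤ 26, expected clicks 13 + 17 + 13 + 8 = 51.
No other feasible combination does better.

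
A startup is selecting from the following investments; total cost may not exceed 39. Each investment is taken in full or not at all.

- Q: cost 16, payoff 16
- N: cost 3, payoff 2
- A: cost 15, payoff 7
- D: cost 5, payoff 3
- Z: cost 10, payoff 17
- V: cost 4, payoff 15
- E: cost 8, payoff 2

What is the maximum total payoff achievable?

Treat it as a binary knapsack problem.
Allowing fractional choices, the relaxed optimum would be about 53.5, but investments are indivisible.
Q + N + Z + V: cost 16 + 3 + 10 + 4 = 33 ≤ 39, payoff 16 + 2 + 17 + 15 = 50.
Q + N + D + Z + V: cost 16 + 3 + 5 + 10 + 4 = 38 ≤ 39, payoff 16 + 2 + 3 + 17 + 15 = 53.
Q + D + Z + V: cost 16 + 5 + 10 + 4 = 35 ≤ 39, payoff 16 + 3 + 17 + 15 = 51.
Best is Q, N, D, Z, and V with total payoff 53.

53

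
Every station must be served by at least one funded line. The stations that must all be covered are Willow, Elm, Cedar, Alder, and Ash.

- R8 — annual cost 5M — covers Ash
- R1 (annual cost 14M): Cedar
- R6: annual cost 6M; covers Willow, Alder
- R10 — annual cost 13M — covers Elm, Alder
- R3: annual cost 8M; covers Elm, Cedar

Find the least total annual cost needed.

19

Choose R8, R6, and R3: together they cover Willow, Elm, Cedar, Alder, Ash — every station.
Total annual cost: 5 + 6 + 8 = 19.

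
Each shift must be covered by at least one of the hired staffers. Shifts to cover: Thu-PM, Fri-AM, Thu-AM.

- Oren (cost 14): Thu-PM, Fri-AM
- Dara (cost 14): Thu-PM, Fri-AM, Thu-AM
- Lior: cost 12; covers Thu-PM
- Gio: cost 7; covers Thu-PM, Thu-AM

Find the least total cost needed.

The greedy cost-per-new-shift heuristic would pick Gio and Oren for 21, but a cheaper cover exists.
Dara alone covers Thu-PM, Fri-AM, Thu-AM — every shift.
Total cost: 14.
No cover costs less than 14.

14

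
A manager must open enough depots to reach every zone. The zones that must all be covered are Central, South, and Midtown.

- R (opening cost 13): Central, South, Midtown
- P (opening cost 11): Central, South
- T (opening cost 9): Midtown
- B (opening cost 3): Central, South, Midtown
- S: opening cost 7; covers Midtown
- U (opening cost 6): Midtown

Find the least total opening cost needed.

3

B alone covers Central, South, Midtown — every zone.
Total opening cost: 3.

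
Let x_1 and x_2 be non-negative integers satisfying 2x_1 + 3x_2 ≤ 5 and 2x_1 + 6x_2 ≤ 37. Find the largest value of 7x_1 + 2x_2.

The continuous relaxation peaks at (2.5, 0) with value 17.50; rounding to a feasible lattice point costs some objective.
(x_1,x_2)=(2,0): 2·2+3·0=4≤5, 2·2+6·0=4≤37, objective 14.
(x_1,x_2)=(1,1): 2·1+3·1=5≤5, 2·1+6·1=8≤37, objective 9.
(x_1,x_2)=(1,0): 2·1+3·0=2≤5, 2·1+6·0=2≤37, objective 7.
The best lattice point is (2,0), giving 14.

14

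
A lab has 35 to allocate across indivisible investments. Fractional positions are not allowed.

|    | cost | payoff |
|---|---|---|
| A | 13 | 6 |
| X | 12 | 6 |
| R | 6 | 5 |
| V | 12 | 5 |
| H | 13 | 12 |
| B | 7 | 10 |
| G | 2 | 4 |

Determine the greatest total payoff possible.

32

X + H + B + G: cost 12 + 13 + 7 + 2 = 34 ≤ 35, payoff 6 + 12 + 10 + 4 = 32.
A + H + B + G: cost 13 + 13 + 7 + 2 = 35 ≤ 35, payoff 6 + 12 + 10 + 4 = 32.
The maximum payoff is 32; one optimal choice is X, H, B, and G.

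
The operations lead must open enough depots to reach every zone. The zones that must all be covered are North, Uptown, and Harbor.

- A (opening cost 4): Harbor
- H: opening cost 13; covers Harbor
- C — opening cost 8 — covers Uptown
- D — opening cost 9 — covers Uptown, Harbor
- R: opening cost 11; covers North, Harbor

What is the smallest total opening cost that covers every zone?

19

The greedy cost-per-new-zone heuristic would pick A, C, and R for 23, but a cheaper cover exists.
Choose C and R: together they cover North, Uptown, Harbor — every zone.
Total opening cost: 8 + 11 = 19.
No cover costs less than 19.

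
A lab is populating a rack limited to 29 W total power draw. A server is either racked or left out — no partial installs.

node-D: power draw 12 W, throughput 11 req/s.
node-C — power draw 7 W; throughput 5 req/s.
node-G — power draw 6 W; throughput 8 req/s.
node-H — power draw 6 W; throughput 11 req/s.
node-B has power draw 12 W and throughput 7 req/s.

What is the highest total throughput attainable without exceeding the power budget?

30

Treat it as a binary knapsack problem.
Allowing fractional choices, the relaxed optimum would be about 33.6, but servers are indivisible.
node-D + node-C + node-H: power draw 12 + 7 + 6 = 25 ≤ 29, throughput 11 + 5 + 11 = 27.
node-D + node-G + node-H: power draw 12 + 6 + 6 = 24 ≤ 29, throughput 11 + 8 + 11 = 30.
Best is node-D, node-G, and node-H with total throughput 30.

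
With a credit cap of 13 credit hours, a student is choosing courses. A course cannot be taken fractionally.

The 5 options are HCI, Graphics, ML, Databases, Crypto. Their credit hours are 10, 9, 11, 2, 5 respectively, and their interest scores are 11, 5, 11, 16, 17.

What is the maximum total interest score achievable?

HCI + Databases: credit hours 10 + 2 = 12 ≤ 13, interest score 11 + 16 = 27.
Databases + Crypto: credit hours 2 + 5 = 7 ≤ 13, interest score 16 + 17 = 33.
Best is Databases and Crypto with total interest score 33.

33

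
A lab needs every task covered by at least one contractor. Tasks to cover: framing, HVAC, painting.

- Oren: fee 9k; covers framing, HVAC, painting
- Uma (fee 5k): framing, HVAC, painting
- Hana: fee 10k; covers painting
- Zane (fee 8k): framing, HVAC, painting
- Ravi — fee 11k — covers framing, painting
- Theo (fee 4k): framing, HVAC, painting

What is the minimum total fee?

Theo alone covers framing, HVAC, painting — every task.
Total fee: 4.
No cover costs less than 4.

4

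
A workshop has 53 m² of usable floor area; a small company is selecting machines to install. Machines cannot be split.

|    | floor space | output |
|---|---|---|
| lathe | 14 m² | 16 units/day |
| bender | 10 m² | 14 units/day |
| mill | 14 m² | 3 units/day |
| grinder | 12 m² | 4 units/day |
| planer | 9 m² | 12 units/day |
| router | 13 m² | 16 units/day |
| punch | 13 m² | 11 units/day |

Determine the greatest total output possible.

58

Allowing fractional choices, the relaxed optimum would be about 63.9, but machines are indivisible.
lathe + bender + router + punch: floor space 14 + 10 + 13 + 13 = 50 ≤ 53, output 16 + 14 + 16 + 11 = 57.
lathe + bender + planer + router: floor space 14 + 10 + 9 + 13 = 46 ≤ 53, output 16 + 14 + 12 + 16 = 58.
lathe + planer + router + punch: floor space 14 + 9 + 13 + 13 = 49 ≤ 53, output 16 + 12 + 16 + 11 = 55.
Best is lathe, bender, planer, and router with total output 58.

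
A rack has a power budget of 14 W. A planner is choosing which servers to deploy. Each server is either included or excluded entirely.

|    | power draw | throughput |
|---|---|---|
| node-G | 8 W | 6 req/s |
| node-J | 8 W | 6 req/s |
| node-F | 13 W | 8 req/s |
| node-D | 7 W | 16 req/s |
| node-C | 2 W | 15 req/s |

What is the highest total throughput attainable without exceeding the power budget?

node-G + node-C: power draw 8 + 2 = 10 ≤ 14, throughput 6 + 15 = 21.
node-D + node-C: power draw 7 + 2 = 9 ≤ 14, throughput 16 + 15 = 31.
Best is node-D and node-C with total throughput 31.

31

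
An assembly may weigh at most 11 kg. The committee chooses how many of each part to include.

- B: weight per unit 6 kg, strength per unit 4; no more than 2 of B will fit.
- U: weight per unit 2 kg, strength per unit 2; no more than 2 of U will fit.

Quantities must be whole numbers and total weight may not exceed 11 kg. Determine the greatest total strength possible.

8

This is a bounded integer knapsack.
Take 1×B and 2×U: weight 10 ≤ 11, strength 1·4 + 2·2 = 8.
U has the best ratio (2/2) and is taken to its limit of 2; remaining capacity is filled optimally with the others.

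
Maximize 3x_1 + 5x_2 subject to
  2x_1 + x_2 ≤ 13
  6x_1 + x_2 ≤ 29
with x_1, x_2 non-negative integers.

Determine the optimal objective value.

65

(x_1,x_2)=(0,13) is feasible, giving 65.
(x_1,x_2)=(0,12) is feasible, giving 60.
No feasible integer point exceeds 65.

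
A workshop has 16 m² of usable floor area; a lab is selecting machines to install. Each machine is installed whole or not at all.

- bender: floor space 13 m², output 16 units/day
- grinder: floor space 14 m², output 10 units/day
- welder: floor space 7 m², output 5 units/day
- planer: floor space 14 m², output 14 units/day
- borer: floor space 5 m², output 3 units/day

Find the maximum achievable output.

This is a 0-1 knapsack instance.
Take bender: floor space 13 ≤ 16, output 16.
No other feasible combination does better.

16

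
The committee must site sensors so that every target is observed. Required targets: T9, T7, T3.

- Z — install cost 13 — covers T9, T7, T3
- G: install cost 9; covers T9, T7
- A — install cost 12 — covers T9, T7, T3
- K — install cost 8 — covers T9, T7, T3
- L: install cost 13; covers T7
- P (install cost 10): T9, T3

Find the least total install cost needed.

K alone covers T9, T7, T3 — every target.
Total install cost: 8.
No cover costs less than 8.

8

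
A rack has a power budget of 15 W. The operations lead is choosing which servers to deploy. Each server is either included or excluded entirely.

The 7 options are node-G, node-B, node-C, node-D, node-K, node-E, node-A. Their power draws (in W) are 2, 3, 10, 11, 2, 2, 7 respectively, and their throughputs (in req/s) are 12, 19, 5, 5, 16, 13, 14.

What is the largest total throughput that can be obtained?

62

Take node-B, node-K, node-E, and node-A: power draw 3 + 2 + 2 + 7 = 14 ≤ 15, throughput 19 + 16 + 13 + 14 = 62.
No other feasible combination does better.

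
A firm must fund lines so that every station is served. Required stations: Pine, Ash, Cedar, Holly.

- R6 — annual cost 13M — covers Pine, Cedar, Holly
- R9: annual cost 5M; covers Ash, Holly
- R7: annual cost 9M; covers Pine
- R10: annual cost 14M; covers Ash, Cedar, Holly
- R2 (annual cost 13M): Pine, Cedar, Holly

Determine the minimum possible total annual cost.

18

Choose R6 and R9: together they cover Pine, Ash, Cedar, Holly — every station.
Total annual cost: 13 + 5 = 18.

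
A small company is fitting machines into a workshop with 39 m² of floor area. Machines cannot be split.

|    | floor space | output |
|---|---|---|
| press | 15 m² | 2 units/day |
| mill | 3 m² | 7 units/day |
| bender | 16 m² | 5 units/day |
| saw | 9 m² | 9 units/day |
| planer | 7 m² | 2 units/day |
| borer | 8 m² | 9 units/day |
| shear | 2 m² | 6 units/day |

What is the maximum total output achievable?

36

Allowing fractional choices, the relaxed optimum would be about 36.3, but machines are indivisible.
press + mill + saw + borer + shear: floor space 15 + 3 + 9 + 8 + 2 = 37 ≤ 39, output 2 + 7 + 9 + 9 + 6 = 33.
mill + saw + planer + borer + shear: floor space 3 + 9 + 7 + 8 + 2 = 29 ≤ 39, output 7 + 9 + 2 + 9 + 6 = 33.
mill + bender + saw + borer + shear: floor space 3 + 16 + 9 + 8 + 2 = 38 ≤ 39, output 7 + 5 + 9 + 9 + 6 = 36.
Best is mill, bender, saw, borer, and shear with total output 36.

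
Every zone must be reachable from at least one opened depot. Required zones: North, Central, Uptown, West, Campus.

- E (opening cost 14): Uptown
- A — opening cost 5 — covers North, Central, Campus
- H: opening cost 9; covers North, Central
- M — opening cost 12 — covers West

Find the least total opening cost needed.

31

Choose E, A, and M: together they cover North, Central, Uptown, West, Campus — every zone.
Total opening cost: 14 + 5 + 12 = 31.
No cover costs less than 31.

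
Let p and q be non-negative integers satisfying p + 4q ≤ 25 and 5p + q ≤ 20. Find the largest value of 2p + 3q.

(p,q)=(3,5) is feasible, giving 21.
(p,q)=(1,6) is feasible, giving 20.
(p,q)=(2,5) is feasible, giving 19.
No feasible integer point exceeds 21.

21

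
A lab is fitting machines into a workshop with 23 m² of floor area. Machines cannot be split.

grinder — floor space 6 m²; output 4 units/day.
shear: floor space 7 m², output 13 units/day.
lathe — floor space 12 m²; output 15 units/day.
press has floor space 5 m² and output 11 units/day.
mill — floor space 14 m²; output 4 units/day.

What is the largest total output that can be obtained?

30

Treat it as a binary knapsack problem.
Allowing fractional choices, the relaxed optimum would be about 37.8, but machines are indivisible.
shear + lathe: floor space 7 + 12 = 19 ≤ 23, output 13 + 15 = 28.
grinder + lathe + press: floor space 6 + 12 + 5 = 23 ≤ 23, output 4 + 15 + 11 = 30.
grinder + shear + press: floor space 6 + 7 + 5 = 18 ≤ 23, output 4 + 13 + 11 = 28.
Best is grinder, lathe, and press with total output 30.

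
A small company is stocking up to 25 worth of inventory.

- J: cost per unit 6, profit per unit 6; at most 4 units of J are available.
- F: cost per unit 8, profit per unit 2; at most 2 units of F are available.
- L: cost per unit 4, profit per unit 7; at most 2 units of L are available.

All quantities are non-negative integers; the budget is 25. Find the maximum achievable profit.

This is a bounded integer knapsack.
Take 2×J and 2×L: cost 20 ≤ 25, profit 2·6 + 2·7 = 26.
L has the best ratio (7/4) and is taken to its limit of 2; remaining capacity is filled optimally with the others.

26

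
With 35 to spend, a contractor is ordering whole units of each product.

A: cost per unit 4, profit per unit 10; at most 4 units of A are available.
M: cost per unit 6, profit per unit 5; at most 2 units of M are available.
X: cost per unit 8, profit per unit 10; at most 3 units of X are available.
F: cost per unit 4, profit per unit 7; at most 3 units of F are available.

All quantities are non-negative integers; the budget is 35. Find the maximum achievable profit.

66

4×A, 1×M, and 3×F: cost 34 ≤ 35, profit 4·10 + 1·5 + 3·7 = 66.
4×A, 1×X, and 2×F: cost 32 ≤ 35, profit 4·10 + 1·10 + 2·7 = 64.
Best is 66.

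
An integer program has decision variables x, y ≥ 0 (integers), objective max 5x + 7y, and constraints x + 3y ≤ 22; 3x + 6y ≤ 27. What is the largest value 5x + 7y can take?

45

(x,y)=(9,0): 1·9+3·0=9≤22, 3·9+6·0=27≤27, objective 45.
(x,y)=(8,0): 1·8+3·0=8≤22, 3·8+6·0=24≤27, objective 40.
Maximum is 45 at (x,y)=(9,0).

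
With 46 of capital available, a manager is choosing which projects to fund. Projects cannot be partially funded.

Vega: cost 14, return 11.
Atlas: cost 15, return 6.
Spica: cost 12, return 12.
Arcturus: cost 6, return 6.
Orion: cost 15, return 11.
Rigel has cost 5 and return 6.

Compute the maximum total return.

Allowing fractional choices, the relaxed optimum would be about 41.6, but projects are indivisible.
Vega + Spica + Orion + Rigel: cost 14 + 12 + 15 + 5 = 46 ≤ 46, return 11 + 12 + 11 + 6 = 40.
Vega + Spica + Arcturus + Rigel: cost 14 + 12 + 6 + 5 = 37 ≤ 46, return 11 + 12 + 6 + 6 = 35.
Spica + Arcturus + Orion + Rigel: cost 12 + 6 + 15 + 5 = 38 ≤ 46, return 12 + 6 + 11 + 6 = 35.
Best is Vega, Spica, Orion, and Rigel with total return 40.

40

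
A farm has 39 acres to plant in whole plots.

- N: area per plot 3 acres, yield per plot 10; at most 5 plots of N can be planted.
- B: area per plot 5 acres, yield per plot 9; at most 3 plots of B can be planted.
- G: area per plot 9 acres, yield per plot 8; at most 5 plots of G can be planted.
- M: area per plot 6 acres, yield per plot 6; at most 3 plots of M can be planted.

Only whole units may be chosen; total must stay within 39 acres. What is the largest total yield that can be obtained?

Take 5×N, 3×B, and 1×G: area 39 ≤ 39, yield 5·10 + 3·9 + 1·8 = 85.
N has the best ratio (10/3) and is taken to its limit of 5; remaining capacity is filled optimally with the others.

85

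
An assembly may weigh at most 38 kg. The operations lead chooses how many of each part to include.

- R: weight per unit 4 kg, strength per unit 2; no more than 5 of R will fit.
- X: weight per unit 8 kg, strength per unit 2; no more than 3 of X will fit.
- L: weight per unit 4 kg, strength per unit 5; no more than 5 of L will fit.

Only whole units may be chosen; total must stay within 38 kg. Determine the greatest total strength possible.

33

L has the best ratio (5/4); taking only L gives at most 5×5 = 25 (stopped by the supply cap of 5).
Mixing does better — 4×R and 5×L: weight 36 ≤ 38, strength 4·2 + 5·5 = 33.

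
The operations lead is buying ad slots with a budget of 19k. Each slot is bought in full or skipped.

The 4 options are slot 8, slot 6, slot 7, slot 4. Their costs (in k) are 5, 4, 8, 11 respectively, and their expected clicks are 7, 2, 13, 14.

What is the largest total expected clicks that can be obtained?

27

This is an integer program with binary decision variables.
Take slot 7 and slot 4: cost 8 + 11 = 19 ≤ 19, expected clicks 13 + 14 = 27.
No other feasible combination does better.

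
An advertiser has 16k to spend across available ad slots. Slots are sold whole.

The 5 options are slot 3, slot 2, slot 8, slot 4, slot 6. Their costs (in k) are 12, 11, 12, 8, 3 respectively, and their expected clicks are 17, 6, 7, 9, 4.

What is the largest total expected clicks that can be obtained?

21

slot 4 + slot 6: cost 8 + 3 = 11 ≤ 16, expected clicks 9 + 4 = 13.
slot 3: cost 12 ≤ 16, expected clicks 17.
slot 3 + slot 6: cost 12 + 3 = 15 ≤ 16, expected clicks 17 + 4 = 21.
Best is slot 3 and slot 6 with total expected clicks 21.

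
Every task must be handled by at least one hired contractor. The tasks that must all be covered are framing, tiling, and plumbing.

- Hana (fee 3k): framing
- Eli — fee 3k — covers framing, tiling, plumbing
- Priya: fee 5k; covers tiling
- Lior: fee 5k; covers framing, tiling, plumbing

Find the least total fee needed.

3

Eli alone covers framing, tiling, plumbing — every task.
Total fee: 3.
No cover costs less than 3.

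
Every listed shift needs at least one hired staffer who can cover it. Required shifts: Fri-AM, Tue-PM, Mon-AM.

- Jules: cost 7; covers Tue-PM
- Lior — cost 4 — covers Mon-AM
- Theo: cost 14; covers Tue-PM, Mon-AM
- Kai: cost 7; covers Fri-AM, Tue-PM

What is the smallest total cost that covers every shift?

This is an integer covering problem.
Choose Lior and Kai: together they cover Fri-AM, Tue-PM, Mon-AM — every shift.
Total cost: 4 + 7 = 11.
No cover costs less than 11.

11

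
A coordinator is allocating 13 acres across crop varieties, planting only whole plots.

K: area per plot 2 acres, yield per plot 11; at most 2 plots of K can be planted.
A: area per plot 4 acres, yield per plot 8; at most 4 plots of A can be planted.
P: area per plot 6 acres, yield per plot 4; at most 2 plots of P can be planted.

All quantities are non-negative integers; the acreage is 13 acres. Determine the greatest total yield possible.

38

2×K and 2×A: area 12 ≤ 13, yield 2·11 + 2·8 = 38.
2×K and 1×A: area 8 ≤ 13, yield 2·11 + 1·8 = 30.
Best is 38.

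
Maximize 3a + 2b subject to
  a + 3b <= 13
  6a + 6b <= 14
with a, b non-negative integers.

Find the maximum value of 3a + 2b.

The continuous relaxation peaks at (2.33, 0) with value 7.00; rounding to a feasible lattice point costs some objective.
(a,b)=(2,0): 1·2+3·0=2≤13, 6·2+6·0=12≤14, objective 6.
(a,b)=(1,1): 1·1+3·1=4≤13, 6·1+6·1=12≤14, objective 5.
(a,b)=(1,0): 1·1+3·0=1≤13, 6·1+6·0=6≤14, objective 3.
No feasible integer point exceeds 6.

6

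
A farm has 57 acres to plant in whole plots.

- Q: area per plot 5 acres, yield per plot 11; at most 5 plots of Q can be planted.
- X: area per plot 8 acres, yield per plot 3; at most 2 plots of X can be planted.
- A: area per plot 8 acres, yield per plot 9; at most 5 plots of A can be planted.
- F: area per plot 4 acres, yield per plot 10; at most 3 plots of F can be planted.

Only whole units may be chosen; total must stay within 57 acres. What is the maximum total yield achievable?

103

This is a bounded integer knapsack.
F has the best ratio (10/4); taking only F gives at most 3×10 = 30 (stopped by the supply cap of 3).
Mixing does better — 5×Q, 2×A, and 3×F: area 53 ≤ 57, yield 5·11 + 2·9 + 3·10 = 103.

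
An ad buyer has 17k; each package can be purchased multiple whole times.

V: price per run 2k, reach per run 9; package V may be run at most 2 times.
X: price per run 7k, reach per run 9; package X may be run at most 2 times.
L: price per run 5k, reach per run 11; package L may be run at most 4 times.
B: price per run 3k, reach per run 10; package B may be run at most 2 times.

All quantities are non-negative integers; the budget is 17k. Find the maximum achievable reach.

50

This is a bounded integer knapsack.
V has the best ratio (9/2); taking only V gives at most 2×9 = 18 (stopped by the supply cap of 2).
Mixing does better — 2×V, 2×L, and 1×B: price 17 ≤ 17, reach 2·9 + 2·11 + 1·10 = 50.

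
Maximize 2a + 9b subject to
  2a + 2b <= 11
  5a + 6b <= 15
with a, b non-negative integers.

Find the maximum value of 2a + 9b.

(a,b)=(0,2) is feasible, giving 18.
(a,b)=(1,1) is feasible, giving 11.
(a,b)=(0,1) is feasible, giving 9.
Maximum is 18 at (a,b)=(0,2).

18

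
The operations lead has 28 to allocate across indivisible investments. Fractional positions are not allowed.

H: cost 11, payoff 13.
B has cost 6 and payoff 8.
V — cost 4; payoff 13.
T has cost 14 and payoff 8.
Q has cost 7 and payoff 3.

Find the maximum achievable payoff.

37

H + B + V: cost 11 + 6 + 4 = 21 ≤ 28, payoff 13 + 8 + 13 = 34.
H + B + V + Q: cost 11 + 6 + 4 + 7 = 28 ≤ 28, payoff 13 + 8 + 13 + 3 = 37.
H + V + Q: cost 11 + 4 + 7 = 22 ≤ 28, payoff 13 + 13 + 3 = 29.
Best is H, B, V, and Q with total payoff 37.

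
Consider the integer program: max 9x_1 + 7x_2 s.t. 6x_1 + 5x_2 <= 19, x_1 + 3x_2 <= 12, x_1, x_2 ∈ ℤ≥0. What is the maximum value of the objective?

27

Relaxing integrality, the LP optimum is 28.50 at (x_1,x_2) = (3.17, 0), which is not an integer point.
(x_1,x_2)=(3,0): 6·3+5·0=18≤19, 1·3+3·0=3≤12, objective 27.
(x_1,x_2)=(2,1): 6·2+5·1=17≤19, 1·2+3·1=5≤12, objective 25.
(x_1,x_2)=(2,0): 6·2+5·0=12≤19, 1·2+3·0=2≤12, objective 18.
No feasible integer point exceeds 27.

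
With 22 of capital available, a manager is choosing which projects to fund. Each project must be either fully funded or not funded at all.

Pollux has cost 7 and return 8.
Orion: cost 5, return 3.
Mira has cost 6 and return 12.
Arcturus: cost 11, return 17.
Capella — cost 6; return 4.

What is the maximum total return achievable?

32

Treat it as a binary knapsack problem.
Allowing fractional choices, the relaxed optimum would be about 34.7, but projects are indivisible.
Orion + Mira + Arcturus: cost 5 + 6 + 11 = 22 ≤ 22, return 3 + 12 + 17 = 32.
Mira + Arcturus: cost 6 + 11 = 17 ≤ 22, return 12 + 17 = 29.
Best is Orion, Mira, and Arcturus with total return 32.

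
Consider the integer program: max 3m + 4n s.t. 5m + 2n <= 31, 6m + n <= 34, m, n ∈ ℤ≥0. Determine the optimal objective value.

(m,n)=(0,15): 5·0+2·15=30≤31, 6·0+1·15=15≤34, objective 60.
(m,n)=(0,14): 5·0+2·14=28≤31, 6·0+1·14=14≤34, objective 56.
The best lattice point is (0,15), giving 60.

60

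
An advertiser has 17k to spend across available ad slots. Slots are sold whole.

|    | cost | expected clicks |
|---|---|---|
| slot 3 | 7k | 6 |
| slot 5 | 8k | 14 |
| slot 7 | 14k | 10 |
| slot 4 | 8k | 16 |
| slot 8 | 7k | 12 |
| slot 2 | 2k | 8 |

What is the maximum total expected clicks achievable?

36

Treat it as a binary knapsack problem.
slot 4 + slot 8 + slot 2: cost 8 + 7 + 2 = 17 ≤ 17, expected clicks 16 + 12 + 8 = 36.
slot 5 + slot 8 + slot 2: cost 8 + 7 + 2 = 17 ≤ 17, expected clicks 14 + 12 + 8 = 34.
slot 5 + slot 4: cost 8 + 8 = 16 ≤ 17, expected clicks 14 + 16 = 30.
Best is slot 4, slot 8, and slot 2 with total expected clicks 36.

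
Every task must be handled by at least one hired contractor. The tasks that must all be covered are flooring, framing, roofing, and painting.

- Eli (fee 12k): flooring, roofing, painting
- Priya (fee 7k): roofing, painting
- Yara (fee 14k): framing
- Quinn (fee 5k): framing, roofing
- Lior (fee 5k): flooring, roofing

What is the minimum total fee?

Choose Eli and Quinn: together they cover flooring, framing, roofing, painting — every task.
Total fee: 12 + 5 = 17.
No cover costs less than 17.

17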